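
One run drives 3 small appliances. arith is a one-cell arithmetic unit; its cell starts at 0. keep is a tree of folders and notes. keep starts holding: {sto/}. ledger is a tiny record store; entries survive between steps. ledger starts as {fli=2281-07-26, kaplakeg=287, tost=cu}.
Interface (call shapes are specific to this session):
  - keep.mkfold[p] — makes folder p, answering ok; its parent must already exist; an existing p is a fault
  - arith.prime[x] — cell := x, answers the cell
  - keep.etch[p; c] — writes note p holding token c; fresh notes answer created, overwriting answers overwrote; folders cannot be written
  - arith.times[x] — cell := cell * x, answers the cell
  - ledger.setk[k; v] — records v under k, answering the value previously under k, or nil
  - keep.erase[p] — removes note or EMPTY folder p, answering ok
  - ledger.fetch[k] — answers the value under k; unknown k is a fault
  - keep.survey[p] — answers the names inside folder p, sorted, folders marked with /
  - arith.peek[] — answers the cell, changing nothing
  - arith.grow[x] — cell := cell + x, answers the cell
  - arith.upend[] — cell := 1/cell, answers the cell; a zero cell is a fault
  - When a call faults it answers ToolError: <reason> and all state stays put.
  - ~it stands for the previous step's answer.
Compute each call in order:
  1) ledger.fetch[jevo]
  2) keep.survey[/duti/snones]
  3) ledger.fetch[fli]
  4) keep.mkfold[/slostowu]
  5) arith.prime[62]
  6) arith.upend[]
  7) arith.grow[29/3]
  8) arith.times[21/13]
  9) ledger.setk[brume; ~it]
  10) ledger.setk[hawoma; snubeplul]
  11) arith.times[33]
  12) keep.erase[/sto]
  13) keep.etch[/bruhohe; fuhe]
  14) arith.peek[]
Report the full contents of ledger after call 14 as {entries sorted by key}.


Answer: {brume=12607/806, fli=2281-07-26, hawoma=snubeplul, kaplakeg=287, tost=cu}

Derivation:
% fetch k='jevo'
  ToolError: no such key jevo
% survey p='/duti/snones'
  ToolError: not found
% fetch k='fli'
  2281-07-26
% mkfold p='/slostowu'
  ok
% prime x='62'
  62
% upend
  1/62
% grow x='29/3'
  1801/186
% times x='21/13'
  12607/806
% setk k='brume' v='~it'
  nil
% setk k='hawoma' v='snubeplul'
  nil
% times x='33'
  416031/806
% erase p='/sto'
  ok
% etch p='/bruhohe' c='fuhe'
  created
% peek
  416031/806


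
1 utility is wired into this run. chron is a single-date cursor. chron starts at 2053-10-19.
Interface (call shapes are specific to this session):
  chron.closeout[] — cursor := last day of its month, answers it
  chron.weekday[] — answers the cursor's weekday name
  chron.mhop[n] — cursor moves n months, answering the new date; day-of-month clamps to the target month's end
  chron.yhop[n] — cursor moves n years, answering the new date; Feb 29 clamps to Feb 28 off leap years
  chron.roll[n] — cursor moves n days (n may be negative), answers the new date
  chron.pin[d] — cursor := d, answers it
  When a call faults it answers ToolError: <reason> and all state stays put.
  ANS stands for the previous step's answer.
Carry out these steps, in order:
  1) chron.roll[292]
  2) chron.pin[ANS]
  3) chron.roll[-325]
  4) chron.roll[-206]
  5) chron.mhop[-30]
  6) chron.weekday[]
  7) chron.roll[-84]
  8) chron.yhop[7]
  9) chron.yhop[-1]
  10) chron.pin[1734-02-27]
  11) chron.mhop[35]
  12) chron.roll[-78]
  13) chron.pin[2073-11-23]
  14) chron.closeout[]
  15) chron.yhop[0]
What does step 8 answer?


~$ chron.roll n→292
  2054-08-07
~$ chron.pin d→ANS
  2054-08-07
~$ chron.roll n→-325
  2053-09-16
~$ chron.roll n→-206
  2053-02-22
~$ chron.mhop n→-30
  2050-08-22
~$ chron.weekday
  Monday
~$ chron.roll n→-84
  2050-05-30
~$ chron.yhop n→7
  2057-05-30
~$ chron.yhop n→-1
  2056-05-30
~$ chron.pin d→1734-02-27
  1734-02-27
~$ chron.mhop n→35
  1737-01-27
~$ chron.roll n→-78
  1736-11-10
~$ chron.pin d→2073-11-23
  2073-11-23
~$ chron.closeout
  2073-11-30
~$ chron.yhop n→0
  2073-11-30

Answer: 2057-05-30


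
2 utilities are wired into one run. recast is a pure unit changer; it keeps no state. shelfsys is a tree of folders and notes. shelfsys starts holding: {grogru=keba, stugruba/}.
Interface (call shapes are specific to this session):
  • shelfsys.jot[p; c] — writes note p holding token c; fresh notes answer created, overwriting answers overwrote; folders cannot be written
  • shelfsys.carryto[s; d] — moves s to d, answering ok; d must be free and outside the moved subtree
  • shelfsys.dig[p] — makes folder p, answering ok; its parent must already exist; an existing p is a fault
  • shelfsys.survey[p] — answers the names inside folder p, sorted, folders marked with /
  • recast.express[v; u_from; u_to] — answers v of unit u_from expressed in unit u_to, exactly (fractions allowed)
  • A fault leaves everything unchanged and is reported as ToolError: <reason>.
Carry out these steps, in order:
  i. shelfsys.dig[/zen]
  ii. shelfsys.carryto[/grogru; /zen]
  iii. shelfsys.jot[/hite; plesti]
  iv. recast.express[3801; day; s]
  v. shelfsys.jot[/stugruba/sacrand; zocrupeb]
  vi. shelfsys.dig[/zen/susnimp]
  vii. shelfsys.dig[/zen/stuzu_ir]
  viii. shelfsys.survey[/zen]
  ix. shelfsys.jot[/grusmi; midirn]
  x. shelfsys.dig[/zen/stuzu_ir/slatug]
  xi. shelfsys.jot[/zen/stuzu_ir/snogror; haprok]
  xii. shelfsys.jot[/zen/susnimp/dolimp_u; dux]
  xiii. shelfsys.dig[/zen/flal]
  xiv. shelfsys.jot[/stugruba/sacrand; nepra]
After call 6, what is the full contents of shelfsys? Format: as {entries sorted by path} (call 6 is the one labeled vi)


Answer: {grogru=keba, hite=plesti, stugruba/, stugruba/sacrand=zocrupeb, zen/, zen/susnimp/}

Derivation:
Act: shelfsys.dig[p='/zen']
Obs: ok
Act: shelfsys.carryto[s='/grogru'; d='/zen']
Obs: ToolError: exists
Act: shelfsys.jot[p='/hite'; c='plesti']
Obs: created
Act: recast.express[v='3801'; u_from='day'; u_to='s']
Obs: 328406400
Act: shelfsys.jot[p='/stugruba/sacrand'; c='zocrupeb']
Obs: created
Act: shelfsys.dig[p='/zen/susnimp']
Obs: ok
Act: shelfsys.dig[p='/zen/stuzu_ir']
Obs: ok
Act: shelfsys.survey[p='/zen']
Obs: [stuzu_ir/, susnimp/]
Act: shelfsys.jot[p='/grusmi'; c='midirn']
Obs: created
Act: shelfsys.dig[p='/zen/stuzu_ir/slatug']
Obs: ok
Act: shelfsys.jot[p='/zen/stuzu_ir/snogror'; c='haprok']
Obs: created
Act: shelfsys.jot[p='/zen/susnimp/dolimp_u'; c='dux']
Obs: created
Act: shelfsys.dig[p='/zen/flal']
Obs: ok
Act: shelfsys.jot[p='/stugruba/sacrand'; c='nepra']
Obs: overwrote


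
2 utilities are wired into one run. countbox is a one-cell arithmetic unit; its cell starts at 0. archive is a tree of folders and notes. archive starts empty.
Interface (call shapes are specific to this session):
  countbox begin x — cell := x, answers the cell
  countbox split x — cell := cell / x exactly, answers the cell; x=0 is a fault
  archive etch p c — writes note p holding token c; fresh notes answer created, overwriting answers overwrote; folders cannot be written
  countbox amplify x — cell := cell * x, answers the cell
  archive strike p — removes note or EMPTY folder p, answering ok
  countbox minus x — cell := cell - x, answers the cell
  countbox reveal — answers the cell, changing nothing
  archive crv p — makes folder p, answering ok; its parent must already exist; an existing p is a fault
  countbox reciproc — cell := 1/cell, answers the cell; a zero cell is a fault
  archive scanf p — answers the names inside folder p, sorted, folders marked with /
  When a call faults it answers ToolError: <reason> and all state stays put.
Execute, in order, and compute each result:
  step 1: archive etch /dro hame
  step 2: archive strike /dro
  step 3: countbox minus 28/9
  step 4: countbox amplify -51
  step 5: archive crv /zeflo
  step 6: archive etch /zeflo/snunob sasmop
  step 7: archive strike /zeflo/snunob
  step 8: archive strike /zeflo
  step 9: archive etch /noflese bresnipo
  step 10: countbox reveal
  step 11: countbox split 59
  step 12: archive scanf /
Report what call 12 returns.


-> archive etch(/dro, hame)
<- created
-> archive strike(/dro)
<- ok
-> countbox minus(28/9)
<- -28/9
-> countbox amplify(-51)
<- 476/3
-> archive crv(/zeflo)
<- ok
-> archive etch(/zeflo/snunob, sasmop)
<- created
-> archive strike(/zeflo/snunob)
<- ok
-> archive strike(/zeflo)
<- ok
-> archive etch(/noflese, bresnipo)
<- created
-> countbox reveal()
<- 476/3
-> countbox split(59)
<- 476/177
-> archive scanf(/)
<- [noflese]

Answer: [noflese]


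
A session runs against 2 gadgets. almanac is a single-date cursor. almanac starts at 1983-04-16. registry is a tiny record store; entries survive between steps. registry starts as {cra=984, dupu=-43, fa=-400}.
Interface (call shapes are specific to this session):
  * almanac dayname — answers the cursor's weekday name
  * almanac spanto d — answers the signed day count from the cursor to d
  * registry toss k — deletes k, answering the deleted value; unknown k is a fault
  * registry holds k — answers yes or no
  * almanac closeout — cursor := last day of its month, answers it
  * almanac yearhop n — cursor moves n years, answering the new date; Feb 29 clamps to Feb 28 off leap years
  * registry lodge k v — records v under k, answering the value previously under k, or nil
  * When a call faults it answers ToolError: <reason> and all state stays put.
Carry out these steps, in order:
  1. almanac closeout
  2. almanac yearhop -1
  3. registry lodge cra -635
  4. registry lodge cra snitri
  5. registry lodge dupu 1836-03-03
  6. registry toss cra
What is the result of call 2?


Answer: 1982-04-30

Derivation:
! 1. almanac closeout() ~> 1983-04-30
! 2. almanac yearhop(n=-1) ~> 1982-04-30
! 3. registry lodge(k=cra, v=-635) ~> 984
! 4. registry lodge(k=cra, v=snitri) ~> -635
! 5. registry lodge(k=dupu, v=1836-03-03) ~> -43
! 6. registry toss(k=cra) ~> snitri


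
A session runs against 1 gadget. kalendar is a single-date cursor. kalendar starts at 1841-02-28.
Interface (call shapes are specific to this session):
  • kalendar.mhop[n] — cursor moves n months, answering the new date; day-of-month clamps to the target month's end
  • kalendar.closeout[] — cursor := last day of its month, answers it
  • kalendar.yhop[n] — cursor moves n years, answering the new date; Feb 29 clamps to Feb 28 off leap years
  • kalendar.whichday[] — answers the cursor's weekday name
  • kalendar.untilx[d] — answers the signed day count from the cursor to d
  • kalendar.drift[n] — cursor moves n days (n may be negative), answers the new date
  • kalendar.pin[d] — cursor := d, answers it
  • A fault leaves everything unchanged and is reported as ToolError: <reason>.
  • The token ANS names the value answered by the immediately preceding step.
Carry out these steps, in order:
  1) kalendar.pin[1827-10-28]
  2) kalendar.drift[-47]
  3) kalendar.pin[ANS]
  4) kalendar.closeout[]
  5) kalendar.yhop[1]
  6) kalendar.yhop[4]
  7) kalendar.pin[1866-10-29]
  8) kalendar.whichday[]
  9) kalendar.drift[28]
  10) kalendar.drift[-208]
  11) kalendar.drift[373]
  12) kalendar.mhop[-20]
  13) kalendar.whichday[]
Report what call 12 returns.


>> kalendar.pin(d='1827-10-28')
<< 1827-10-28
>> kalendar.drift(n='-47')
<< 1827-09-11
>> kalendar.pin(d='ANS')
<< 1827-09-11
>> kalendar.closeout()
<< 1827-09-30
>> kalendar.yhop(n='1')
<< 1828-09-30
>> kalendar.yhop(n='4')
<< 1832-09-30
>> kalendar.pin(d='1866-10-29')
<< 1866-10-29
>> kalendar.whichday()
<< Monday
>> kalendar.drift(n='28')
<< 1866-11-26
>> kalendar.drift(n='-208')
<< 1866-05-02
>> kalendar.drift(n='373')
<< 1867-05-10
>> kalendar.mhop(n='-20')
<< 1865-09-10
>> kalendar.whichday()
<< Sunday

Answer: 1865-09-10


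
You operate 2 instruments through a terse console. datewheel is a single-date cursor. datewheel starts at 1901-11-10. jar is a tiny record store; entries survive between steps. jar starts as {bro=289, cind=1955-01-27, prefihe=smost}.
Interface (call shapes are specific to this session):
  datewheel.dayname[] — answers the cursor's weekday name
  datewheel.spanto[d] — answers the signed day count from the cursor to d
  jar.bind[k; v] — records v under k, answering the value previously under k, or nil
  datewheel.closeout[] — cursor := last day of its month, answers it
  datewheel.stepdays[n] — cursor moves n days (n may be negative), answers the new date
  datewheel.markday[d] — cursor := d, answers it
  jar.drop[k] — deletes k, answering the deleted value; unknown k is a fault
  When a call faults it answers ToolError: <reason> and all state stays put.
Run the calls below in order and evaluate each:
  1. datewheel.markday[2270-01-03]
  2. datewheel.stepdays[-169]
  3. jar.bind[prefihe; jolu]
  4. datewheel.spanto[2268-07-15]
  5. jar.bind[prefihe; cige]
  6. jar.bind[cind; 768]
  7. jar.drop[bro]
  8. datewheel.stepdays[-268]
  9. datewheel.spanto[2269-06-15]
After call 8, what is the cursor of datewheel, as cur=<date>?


Answer: cur=2268-10-23

Derivation:
// 1. datewheel.markday(d=2270-01-03) => 2270-01-03
// 2. datewheel.stepdays(n=-169) => 2269-07-18
// 3. jar.bind(k=prefihe, v=jolu) => smost
// 4. datewheel.spanto(d=2268-07-15) => -368
// 5. jar.bind(k=prefihe, v=cige) => jolu
// 6. jar.bind(k=cind, v=768) => 1955-01-27
// 7. jar.drop(k=bro) => 289
// 8. datewheel.stepdays(n=-268) => 2268-10-23
// 9. datewheel.spanto(d=2269-06-15) => 235


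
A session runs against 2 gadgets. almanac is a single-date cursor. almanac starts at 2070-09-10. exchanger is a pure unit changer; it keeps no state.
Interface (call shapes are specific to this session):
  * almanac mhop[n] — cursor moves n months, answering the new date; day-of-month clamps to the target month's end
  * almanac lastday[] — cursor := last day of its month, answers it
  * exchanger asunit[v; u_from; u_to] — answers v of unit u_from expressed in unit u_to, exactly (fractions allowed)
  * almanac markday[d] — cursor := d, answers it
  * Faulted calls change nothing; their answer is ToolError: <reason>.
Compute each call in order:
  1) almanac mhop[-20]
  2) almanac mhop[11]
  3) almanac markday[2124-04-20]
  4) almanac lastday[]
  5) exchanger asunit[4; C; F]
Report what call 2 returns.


CALL almanac mhop[n=-20]
RET  2069-01-10
CALL almanac mhop[n=11]
RET  2069-12-10
CALL almanac markday[d=2124-04-20]
RET  2124-04-20
CALL almanac lastday[]
RET  2124-04-30
CALL exchanger asunit[v=4; u_from=C; u_to=F]
RET  196/5

Answer: 2069-12-10


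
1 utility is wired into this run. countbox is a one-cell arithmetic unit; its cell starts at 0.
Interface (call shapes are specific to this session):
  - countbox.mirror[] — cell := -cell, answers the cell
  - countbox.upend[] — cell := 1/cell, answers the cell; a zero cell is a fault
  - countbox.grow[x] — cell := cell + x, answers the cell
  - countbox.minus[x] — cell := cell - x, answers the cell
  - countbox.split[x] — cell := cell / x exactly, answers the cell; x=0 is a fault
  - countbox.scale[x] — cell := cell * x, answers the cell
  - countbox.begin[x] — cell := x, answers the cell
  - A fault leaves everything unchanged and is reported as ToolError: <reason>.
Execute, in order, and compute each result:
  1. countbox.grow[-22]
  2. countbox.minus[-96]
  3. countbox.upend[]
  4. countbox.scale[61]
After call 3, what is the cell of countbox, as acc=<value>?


CALL countbox.grow[x='-22']
RET  -22
CALL countbox.minus[x='-96']
RET  74
CALL countbox.upend[]
RET  1/74
CALL countbox.scale[x='61']
RET  61/74

Answer: acc=1/74


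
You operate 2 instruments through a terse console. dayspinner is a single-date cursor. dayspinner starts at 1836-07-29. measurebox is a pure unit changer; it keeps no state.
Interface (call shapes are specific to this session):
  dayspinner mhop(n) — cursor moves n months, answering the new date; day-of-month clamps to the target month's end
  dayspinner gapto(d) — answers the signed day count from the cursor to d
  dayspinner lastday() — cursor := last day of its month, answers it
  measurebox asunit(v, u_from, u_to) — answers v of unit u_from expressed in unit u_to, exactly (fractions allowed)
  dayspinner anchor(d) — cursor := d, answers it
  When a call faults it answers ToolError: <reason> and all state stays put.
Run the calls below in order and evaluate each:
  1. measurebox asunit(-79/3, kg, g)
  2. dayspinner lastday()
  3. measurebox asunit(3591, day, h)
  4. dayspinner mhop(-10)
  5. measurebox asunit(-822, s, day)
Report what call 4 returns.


[in] measurebox asunit -79/3 kg g
:: -79000/3
[in] dayspinner lastday
:: 1836-07-31
[in] measurebox asunit 3591 day h
:: 86184
[in] dayspinner mhop -10
:: 1835-09-30
[in] measurebox asunit -822 s day
:: -137/14400

Answer: 1835-09-30


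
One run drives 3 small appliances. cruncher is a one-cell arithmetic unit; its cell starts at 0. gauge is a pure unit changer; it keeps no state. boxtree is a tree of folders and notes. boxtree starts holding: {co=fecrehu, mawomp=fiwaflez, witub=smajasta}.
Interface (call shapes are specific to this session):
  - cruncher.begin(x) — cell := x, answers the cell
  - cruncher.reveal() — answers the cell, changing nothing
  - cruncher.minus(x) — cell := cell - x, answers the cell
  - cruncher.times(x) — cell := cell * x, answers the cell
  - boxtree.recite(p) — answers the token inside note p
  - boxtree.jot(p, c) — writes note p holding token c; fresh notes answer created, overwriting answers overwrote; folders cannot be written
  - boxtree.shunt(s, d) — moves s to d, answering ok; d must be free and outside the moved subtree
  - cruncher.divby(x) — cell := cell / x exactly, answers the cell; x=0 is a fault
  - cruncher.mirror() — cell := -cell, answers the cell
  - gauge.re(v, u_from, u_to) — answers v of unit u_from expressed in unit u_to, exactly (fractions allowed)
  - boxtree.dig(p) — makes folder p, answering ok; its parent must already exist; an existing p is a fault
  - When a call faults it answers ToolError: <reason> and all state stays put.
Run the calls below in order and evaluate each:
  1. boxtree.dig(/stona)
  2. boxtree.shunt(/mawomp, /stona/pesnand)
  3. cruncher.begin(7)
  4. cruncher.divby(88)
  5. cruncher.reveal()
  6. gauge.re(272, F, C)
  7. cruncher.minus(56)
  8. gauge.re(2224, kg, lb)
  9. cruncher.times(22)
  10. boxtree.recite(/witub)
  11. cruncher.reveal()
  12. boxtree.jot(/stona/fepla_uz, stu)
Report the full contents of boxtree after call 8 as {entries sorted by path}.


Calling dig with /stona, → ok.
Then shunt with /mawomp, /stona/pesnand, → ok.
I try begin with 7, yielding 7.
I invoke divby with 88, — result: 7/88.
Using reveal(), yielding 7/88.
I use re with 272, F, C, and get 400/3.
Calling minus with 56, giving -4921/88.
Then re with 2224, kg, lb, → 222400000000/45359237.
Next I call times with 22, and get -4921/4.
Invoking recite with /witub, yielding smajasta.
Calling reveal, — result: -4921/4.
I run jot with /stona/fepla_uz, stu, and see created.

Answer: {co=fecrehu, stona/, stona/pesnand=fiwaflez, witub=smajasta}


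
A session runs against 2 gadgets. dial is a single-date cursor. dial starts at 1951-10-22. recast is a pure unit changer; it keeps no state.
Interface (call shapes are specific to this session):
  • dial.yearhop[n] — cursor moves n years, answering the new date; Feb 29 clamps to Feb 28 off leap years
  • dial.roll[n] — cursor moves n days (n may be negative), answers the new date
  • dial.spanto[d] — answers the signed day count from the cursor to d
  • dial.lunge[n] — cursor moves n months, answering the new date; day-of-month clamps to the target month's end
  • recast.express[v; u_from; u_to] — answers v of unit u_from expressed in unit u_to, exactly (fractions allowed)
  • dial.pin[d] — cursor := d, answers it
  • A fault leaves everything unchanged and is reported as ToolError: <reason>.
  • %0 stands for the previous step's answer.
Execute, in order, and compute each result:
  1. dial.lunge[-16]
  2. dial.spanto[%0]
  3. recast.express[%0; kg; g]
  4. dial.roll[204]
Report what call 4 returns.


Answer: 1951-01-12

Derivation:
Next I call dial.lunge(-16), giving 1950-06-22.
Next I call dial.spanto(%0), and observe 0.
Then recast.express(%0, kg, g), → 0.
I try dial.roll(204), — result: 1951-01-12.


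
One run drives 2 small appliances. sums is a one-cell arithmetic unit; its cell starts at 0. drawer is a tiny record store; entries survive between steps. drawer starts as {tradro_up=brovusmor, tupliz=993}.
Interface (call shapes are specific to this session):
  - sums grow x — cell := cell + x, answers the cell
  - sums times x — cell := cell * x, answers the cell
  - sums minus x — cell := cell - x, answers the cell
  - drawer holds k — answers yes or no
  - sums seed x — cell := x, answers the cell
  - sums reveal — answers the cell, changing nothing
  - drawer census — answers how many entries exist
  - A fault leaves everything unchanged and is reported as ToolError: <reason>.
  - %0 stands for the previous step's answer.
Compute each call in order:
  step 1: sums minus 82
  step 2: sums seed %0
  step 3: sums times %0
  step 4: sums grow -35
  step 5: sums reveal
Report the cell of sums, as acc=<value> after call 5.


Answer: acc=6689

Derivation:
-> sums minus(x=82)
<- -82
-> sums seed(x=%0)
<- -82
-> sums times(x=%0)
<- 6724
-> sums grow(x=-35)
<- 6689
-> sums reveal()
<- 6689


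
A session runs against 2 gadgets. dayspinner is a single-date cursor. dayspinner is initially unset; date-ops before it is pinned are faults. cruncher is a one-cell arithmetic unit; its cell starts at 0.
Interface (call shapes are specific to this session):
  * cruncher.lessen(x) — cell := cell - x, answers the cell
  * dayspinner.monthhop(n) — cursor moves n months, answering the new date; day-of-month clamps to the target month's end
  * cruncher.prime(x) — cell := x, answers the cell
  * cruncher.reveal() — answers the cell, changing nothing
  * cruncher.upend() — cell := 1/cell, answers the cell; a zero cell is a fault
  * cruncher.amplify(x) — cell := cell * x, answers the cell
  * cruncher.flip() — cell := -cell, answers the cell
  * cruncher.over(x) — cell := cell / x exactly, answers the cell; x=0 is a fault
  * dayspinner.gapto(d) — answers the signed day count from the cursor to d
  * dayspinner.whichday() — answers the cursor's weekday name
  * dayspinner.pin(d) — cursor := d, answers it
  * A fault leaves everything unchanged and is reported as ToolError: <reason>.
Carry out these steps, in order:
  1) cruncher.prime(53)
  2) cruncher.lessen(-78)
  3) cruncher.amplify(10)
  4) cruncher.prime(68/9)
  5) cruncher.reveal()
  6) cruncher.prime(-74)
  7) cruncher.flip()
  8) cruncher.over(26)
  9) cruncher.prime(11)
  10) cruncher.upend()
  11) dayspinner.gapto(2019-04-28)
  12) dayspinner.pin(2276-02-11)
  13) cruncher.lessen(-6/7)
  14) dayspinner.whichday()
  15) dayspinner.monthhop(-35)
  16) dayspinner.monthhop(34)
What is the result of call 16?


Answer: 2276-01-11

Derivation:
Next I call prime using x→53, which returns 53.
I use lessen using x→-78, which returns 131.
I invoke amplify using x→10, and observe 1310.
Next I call prime using x→68/9, and get 68/9.
Calling reveal(), which returns 68/9.
Invoking prime using x→-74: -74.
I try flip, and observe 74.
Then over using x→26, — result: 37/13.
Then prime using x→11: 11.
I try upend(): 1/11.
Invoking gapto using d→2019-04-28, and see ToolError: no date set.
Calling pin using d→2276-02-11, and observe 2276-02-11.
I try lessen using x→-6/7, — result: 73/77.
I call whichday(), — result: Friday.
Invoking monthhop using n→-35, → 2273-03-11.
I try monthhop using n→34, which returns 2276-01-11.


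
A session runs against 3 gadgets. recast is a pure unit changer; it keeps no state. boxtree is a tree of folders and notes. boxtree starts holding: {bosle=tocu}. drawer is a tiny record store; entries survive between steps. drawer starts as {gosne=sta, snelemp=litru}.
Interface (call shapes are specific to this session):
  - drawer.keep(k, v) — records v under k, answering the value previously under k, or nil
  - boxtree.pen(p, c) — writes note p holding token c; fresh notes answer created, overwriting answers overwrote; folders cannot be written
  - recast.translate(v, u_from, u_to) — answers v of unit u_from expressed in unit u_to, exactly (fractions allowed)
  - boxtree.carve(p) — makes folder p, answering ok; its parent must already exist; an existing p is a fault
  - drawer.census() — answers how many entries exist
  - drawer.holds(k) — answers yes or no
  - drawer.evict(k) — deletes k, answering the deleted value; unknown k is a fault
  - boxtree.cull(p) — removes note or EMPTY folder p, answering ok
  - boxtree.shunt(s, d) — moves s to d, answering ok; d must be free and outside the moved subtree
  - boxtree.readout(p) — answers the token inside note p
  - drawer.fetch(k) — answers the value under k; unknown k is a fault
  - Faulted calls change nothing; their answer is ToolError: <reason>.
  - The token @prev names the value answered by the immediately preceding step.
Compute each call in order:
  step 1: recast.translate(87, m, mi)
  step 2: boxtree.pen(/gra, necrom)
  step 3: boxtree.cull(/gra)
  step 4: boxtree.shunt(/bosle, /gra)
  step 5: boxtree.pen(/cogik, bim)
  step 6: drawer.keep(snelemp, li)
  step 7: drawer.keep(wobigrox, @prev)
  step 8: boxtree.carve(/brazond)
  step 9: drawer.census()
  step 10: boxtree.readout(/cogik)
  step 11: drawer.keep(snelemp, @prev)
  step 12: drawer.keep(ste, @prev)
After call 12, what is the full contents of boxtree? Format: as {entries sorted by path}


% recast.translate v='87' u_from='m' u_to='mi'
:: 3625/67056
% boxtree.pen p='/gra' c='necrom'
:: created
% boxtree.cull p='/gra'
:: ok
% boxtree.shunt s='/bosle' d='/gra'
:: ok
% boxtree.pen p='/cogik' c='bim'
:: created
% drawer.keep k='snelemp' v='li'
:: litru
% drawer.keep k='wobigrox' v='@prev'
:: nil
% boxtree.carve p='/brazond'
:: ok
% drawer.census
:: 3
% boxtree.readout p='/cogik'
:: bim
% drawer.keep k='snelemp' v='@prev'
:: li
% drawer.keep k='ste' v='@prev'
:: nil

Answer: {brazond/, cogik=bim, gra=tocu}


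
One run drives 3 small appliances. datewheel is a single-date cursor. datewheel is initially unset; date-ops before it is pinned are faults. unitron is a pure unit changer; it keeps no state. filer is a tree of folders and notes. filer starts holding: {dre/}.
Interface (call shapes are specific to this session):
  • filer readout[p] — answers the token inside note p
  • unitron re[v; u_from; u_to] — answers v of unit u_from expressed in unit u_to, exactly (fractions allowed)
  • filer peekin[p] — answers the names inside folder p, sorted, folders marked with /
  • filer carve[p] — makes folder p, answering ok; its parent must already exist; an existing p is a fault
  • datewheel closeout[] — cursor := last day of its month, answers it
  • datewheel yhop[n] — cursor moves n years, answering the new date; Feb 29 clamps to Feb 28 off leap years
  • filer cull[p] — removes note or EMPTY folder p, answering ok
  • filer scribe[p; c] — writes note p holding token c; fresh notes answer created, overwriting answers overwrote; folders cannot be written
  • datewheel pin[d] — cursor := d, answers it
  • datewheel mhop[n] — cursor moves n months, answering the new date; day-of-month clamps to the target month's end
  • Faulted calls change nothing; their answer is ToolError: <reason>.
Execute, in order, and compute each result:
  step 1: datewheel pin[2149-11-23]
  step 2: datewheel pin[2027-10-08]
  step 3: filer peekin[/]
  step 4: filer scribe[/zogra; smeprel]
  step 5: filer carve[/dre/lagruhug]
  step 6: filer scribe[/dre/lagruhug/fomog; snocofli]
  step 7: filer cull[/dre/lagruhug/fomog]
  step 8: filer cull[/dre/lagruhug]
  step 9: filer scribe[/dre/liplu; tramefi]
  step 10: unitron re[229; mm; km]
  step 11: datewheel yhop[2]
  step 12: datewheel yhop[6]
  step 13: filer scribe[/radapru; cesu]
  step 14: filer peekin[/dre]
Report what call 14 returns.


-- 1. datewheel pin(d: 2149-11-23) ~> 2149-11-23
-- 2. datewheel pin(d: 2027-10-08) ~> 2027-10-08
-- 3. filer peekin(p: /) ~> [dre/]
-- 4. filer scribe(p: /zogra, c: smeprel) ~> created
-- 5. filer carve(p: /dre/lagruhug) ~> ok
-- 6. filer scribe(p: /dre/lagruhug/fomog, c: snocofli) ~> created
-- 7. filer cull(p: /dre/lagruhug/fomog) ~> ok
-- 8. filer cull(p: /dre/lagruhug) ~> ok
-- 9. filer scribe(p: /dre/liplu, c: tramefi) ~> created
-- 10. unitron re(v: 229, u_from: mm, u_to: km) ~> 229/1000000
-- 11. datewheel yhop(n: 2) ~> 2029-10-08
-- 12. datewheel yhop(n: 6) ~> 2035-10-08
-- 13. filer scribe(p: /radapru, c: cesu) ~> created
-- 14. filer peekin(p: /dre) ~> [liplu]

Answer: [liplu]


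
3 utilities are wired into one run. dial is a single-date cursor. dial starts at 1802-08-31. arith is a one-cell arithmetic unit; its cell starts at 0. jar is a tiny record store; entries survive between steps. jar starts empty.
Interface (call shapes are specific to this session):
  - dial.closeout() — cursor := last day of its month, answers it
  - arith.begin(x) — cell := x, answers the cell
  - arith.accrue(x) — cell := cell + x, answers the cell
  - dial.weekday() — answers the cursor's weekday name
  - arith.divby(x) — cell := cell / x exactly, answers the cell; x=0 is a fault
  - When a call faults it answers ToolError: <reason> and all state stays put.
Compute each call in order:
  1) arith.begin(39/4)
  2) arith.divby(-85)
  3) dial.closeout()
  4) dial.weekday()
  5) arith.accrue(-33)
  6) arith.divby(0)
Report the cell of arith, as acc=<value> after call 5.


Answer: acc=-11259/340

Derivation:
Then arith.begin on x='39/4', → 39/4.
I use arith.divby on x='-85': -39/340.
Then dial.closeout(), giving 1802-08-31.
I call dial.weekday(): Tuesday.
Using arith.accrue on x='-33', giving -11259/340.
I run arith.divby on x='0', — result: ToolError: division by zero.


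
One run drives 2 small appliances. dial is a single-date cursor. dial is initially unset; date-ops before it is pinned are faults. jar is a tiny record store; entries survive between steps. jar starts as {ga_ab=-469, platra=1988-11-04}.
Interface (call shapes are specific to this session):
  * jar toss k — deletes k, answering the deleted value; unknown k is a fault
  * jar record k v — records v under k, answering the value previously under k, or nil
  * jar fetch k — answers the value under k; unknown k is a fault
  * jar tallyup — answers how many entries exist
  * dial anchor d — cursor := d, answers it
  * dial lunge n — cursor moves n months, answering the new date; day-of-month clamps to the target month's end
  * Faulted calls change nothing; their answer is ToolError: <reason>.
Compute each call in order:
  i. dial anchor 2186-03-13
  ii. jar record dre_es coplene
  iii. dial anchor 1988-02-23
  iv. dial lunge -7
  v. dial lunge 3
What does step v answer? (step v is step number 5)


;; 1. dial anchor(2186-03-13) : 2186-03-13
;; 2. jar record(dre_es, coplene) : nil
;; 3. dial anchor(1988-02-23) : 1988-02-23
;; 4. dial lunge(-7) : 1987-07-23
;; 5. dial lunge(3) : 1987-10-23

Answer: 1987-10-23


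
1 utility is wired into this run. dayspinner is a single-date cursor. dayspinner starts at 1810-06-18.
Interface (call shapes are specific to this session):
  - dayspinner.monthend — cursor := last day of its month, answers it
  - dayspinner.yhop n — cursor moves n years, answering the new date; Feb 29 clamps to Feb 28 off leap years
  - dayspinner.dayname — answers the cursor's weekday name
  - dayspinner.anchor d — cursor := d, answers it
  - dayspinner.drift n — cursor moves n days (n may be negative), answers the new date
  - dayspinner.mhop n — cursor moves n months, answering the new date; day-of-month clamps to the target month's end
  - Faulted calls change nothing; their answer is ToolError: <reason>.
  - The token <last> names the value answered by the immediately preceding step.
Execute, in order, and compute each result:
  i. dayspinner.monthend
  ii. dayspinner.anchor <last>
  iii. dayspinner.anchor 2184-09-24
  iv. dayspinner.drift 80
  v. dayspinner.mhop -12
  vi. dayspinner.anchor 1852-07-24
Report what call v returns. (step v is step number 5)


! 1. dayspinner.monthend() == 1810-06-30
! 2. dayspinner.anchor(d=<last>) == 1810-06-30
! 3. dayspinner.anchor(d=2184-09-24) == 2184-09-24
! 4. dayspinner.drift(n=80) == 2184-12-13
! 5. dayspinner.mhop(n=-12) == 2183-12-13
! 6. dayspinner.anchor(d=1852-07-24) == 1852-07-24

Answer: 2183-12-13


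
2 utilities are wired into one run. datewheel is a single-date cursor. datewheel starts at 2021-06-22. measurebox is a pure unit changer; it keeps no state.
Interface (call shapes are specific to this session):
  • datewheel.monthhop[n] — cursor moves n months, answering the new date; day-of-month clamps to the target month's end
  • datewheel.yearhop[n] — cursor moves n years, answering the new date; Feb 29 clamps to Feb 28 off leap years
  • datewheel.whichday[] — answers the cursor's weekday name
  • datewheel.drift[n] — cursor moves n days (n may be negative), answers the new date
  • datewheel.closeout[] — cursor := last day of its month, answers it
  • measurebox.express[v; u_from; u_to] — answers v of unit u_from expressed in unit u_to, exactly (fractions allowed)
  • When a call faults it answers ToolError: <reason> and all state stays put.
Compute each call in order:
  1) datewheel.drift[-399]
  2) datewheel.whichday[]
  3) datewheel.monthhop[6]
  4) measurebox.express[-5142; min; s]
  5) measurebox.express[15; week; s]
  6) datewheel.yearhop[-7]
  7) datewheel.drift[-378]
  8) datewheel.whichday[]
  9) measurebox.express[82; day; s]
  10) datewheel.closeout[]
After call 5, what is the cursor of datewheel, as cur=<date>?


Then datewheel.drift using n='-399', and get 2020-05-19.
Then datewheel.whichday(), and see Tuesday.
I use datewheel.monthhop using n='6', yielding 2020-11-19.
I use measurebox.express using v='-5142', u_from='min', u_to='s', and observe -308520.
Calling measurebox.express using v='15', u_from='week', u_to='s', which returns 9072000.
I run datewheel.yearhop using n='-7', giving 2013-11-19.
Next I call datewheel.drift using n='-378', — result: 2012-11-06.
Using datewheel.whichday(), and get Tuesday.
Next I call measurebox.express using v='82', u_from='day', u_to='s', giving 7084800.
I run datewheel.closeout(), giving 2012-11-30.

Answer: cur=2020-11-19


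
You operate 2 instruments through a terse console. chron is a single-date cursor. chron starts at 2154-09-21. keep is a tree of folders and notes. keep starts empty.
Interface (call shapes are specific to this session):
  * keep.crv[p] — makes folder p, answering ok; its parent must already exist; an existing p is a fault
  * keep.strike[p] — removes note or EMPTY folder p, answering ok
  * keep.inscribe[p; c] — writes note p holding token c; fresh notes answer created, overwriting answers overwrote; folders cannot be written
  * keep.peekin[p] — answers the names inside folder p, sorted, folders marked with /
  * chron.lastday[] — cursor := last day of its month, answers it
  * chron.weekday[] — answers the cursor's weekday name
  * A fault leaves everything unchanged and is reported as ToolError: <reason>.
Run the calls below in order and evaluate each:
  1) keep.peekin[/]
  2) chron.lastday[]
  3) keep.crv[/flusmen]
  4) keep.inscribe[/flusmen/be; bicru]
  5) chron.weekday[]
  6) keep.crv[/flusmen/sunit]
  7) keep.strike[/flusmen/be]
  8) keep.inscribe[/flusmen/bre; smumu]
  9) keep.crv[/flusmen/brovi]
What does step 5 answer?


Answer: Monday

Derivation:
-- keep.peekin(/) == []
-- chron.lastday() == 2154-09-30
-- keep.crv(/flusmen) == ok
-- keep.inscribe(/flusmen/be, bicru) == created
-- chron.weekday() == Monday
-- keep.crv(/flusmen/sunit) == ok
-- keep.strike(/flusmen/be) == ok
-- keep.inscribe(/flusmen/bre, smumu) == created
-- keep.crv(/flusmen/brovi) == ok


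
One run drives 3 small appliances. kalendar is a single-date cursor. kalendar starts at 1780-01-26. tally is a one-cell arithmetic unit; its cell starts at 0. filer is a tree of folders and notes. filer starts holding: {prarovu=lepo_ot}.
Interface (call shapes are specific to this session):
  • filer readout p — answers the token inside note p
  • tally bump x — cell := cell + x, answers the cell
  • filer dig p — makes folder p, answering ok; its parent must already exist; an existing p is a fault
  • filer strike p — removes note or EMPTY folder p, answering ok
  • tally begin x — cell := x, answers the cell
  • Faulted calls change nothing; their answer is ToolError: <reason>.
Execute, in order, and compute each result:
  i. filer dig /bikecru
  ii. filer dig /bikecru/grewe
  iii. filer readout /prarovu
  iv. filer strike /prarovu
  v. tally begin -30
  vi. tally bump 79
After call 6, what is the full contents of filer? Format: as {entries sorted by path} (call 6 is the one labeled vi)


I call filer dig passing p=/bikecru, yielding ok.
Using filer dig passing p=/bikecru/grewe, — result: ok.
I invoke filer readout passing p=/prarovu, — result: lepo_ot.
I run filer strike passing p=/prarovu, yielding ok.
Then tally begin passing x=-30, giving -30.
I try tally bump passing x=79, — result: 49.

Answer: {bikecru/, bikecru/grewe/}


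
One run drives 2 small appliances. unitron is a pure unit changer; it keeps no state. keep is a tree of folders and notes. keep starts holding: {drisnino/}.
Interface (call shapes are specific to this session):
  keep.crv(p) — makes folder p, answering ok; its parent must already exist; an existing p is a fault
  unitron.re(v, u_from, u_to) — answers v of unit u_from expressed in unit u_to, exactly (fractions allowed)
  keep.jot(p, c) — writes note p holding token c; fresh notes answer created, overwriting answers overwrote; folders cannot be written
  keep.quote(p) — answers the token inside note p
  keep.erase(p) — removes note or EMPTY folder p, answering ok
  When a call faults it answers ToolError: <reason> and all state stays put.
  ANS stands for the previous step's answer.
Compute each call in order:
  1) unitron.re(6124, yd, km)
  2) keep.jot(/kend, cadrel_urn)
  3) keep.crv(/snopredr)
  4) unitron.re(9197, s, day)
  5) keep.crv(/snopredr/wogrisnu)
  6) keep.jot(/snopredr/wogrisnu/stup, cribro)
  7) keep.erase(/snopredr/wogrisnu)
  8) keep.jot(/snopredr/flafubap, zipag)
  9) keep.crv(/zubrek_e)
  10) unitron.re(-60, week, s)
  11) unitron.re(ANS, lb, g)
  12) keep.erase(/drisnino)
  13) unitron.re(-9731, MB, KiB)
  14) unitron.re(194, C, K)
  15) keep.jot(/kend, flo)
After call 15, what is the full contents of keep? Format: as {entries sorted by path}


[in] unitron.re v=6124 u_from=yd u_to=km
:: 1749933/312500
[in] keep.jot p=/kend c=cadrel_urn
:: created
[in] keep.crv p=/snopredr
:: ok
[in] unitron.re v=9197 u_from=s u_to=day
:: 9197/86400
[in] keep.crv p=/snopredr/wogrisnu
:: ok
[in] keep.jot p=/snopredr/wogrisnu/stup c=cribro
:: created
[in] keep.erase p=/snopredr/wogrisnu
:: ToolError: not empty
[in] keep.jot p=/snopredr/flafubap c=zipag
:: created
[in] keep.crv p=/zubrek_e
:: ok
[in] unitron.re v=-60 u_from=week u_to=s
:: -36288000
[in] unitron.re v=ANS u_from=lb u_to=g
:: -411498998064/25
[in] keep.erase p=/drisnino
:: ok
[in] unitron.re v=-9731 u_from=MB u_to=KiB
:: -152046875/16
[in] unitron.re v=194 u_from=C u_to=K
:: 9343/20
[in] keep.jot p=/kend c=flo
:: overwrote

Answer: {kend=flo, snopredr/, snopredr/flafubap=zipag, snopredr/wogrisnu/, snopredr/wogrisnu/stup=cribro, zubrek_e/}


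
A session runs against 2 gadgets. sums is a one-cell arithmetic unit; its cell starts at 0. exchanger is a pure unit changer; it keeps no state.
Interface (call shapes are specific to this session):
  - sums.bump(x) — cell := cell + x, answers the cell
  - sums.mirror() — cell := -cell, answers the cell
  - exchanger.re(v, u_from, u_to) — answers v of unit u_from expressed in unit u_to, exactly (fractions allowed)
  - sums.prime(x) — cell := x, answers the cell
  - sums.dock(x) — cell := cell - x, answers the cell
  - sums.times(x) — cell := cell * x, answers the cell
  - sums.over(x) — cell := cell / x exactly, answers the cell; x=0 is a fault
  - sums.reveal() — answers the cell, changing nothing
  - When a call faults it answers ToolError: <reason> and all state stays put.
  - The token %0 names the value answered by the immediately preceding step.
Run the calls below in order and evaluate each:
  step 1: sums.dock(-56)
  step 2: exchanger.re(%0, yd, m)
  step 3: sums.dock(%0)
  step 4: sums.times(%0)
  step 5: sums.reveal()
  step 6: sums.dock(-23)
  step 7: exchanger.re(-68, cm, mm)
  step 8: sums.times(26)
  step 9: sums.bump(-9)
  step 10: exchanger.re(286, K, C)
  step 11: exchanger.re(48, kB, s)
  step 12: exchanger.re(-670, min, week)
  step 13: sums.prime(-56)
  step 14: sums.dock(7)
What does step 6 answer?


Calling dock passing x=-56: 56.
Then re passing v=%0, u_from=yd, u_to=m, yielding 32004/625.
I call dock passing x=%0, yielding 2996/625.
Invoking times passing x=%0: 8976016/390625.
I use reveal, — result: 8976016/390625.
Calling dock passing x=-23, and observe 17960391/390625.
Invoking re passing v=-68, u_from=cm, u_to=mm, yielding -680.
Next I call times passing x=26, — result: 466970166/390625.
I call bump passing x=-9, which returns 463454541/390625.
Invoking re passing v=286, u_from=K, u_to=C, and get 257/20.
Now I run re passing v=48, u_from=kB, u_to=s, and get ToolError: incompatible units.
Using re passing v=-670, u_from=min, u_to=week, and see -67/1008.
Next I call prime passing x=-56, giving -56.
Next I call dock passing x=7, and observe -63.

Answer: 17960391/390625
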